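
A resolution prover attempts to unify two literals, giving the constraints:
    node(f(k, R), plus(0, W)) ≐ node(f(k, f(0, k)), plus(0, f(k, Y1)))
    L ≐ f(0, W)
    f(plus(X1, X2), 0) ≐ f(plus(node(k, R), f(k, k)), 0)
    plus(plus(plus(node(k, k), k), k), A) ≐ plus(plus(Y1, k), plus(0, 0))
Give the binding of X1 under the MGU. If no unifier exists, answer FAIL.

Decompose node/2: f(k, R) ≐ f(k, f(0, k)),  plus(0, W) ≐ plus(0, f(k, Y1)).
Decompose f/2: k ≐ k,  R ≐ f(0, k).
Delete trivial equation k ≐ k.
Bind R := f(0, k); substituting into the one remaining equation that mentions R gives: f(plus(X1, X2), 0) ≐ f(plus(node(k, f(0, k)), f(k, k)), 0).
Decompose plus/2: 0 ≐ 0,  W ≐ f(k, Y1).
Delete trivial equation 0 ≐ 0.
Bind W := f(k, Y1); substituting into the one remaining equation that mentions W gives: L ≐ f(0, f(k, Y1)).
Bind L := f(0, f(k, Y1)); no other remaining equation mentions L.
Decompose f/2: plus(X1, X2) ≐ plus(node(k, f(0, k)), f(k, k)),  0 ≐ 0.
Decompose plus/2: X1 ≐ node(k, f(0, k)),  X2 ≐ f(k, k).
Bind X1 := node(k, f(0, k)); no other remaining equation mentions X1.
Bind X2 := f(k, k); no other remaining equation mentions X2.
Delete trivial equation 0 ≐ 0.
Decompose plus/2: plus(plus(node(k, k), k), k) ≐ plus(Y1, k),  A ≐ plus(0, 0).
Decompose plus/2: plus(node(k, k), k) ≐ Y1,  k ≐ k.
Bind Y1 := plus(node(k, k), k); no other remaining equation mentions Y1. Substituting into the earlier bindings gives W := f(k, plus(node(k, k), k)), L := f(0, f(k, plus(node(k, k), k))).
Delete trivial equation k ≐ k.
Bind A := plus(0, 0).
MGU = { R := f(0, k), W := f(k, plus(node(k, k), k)), L := f(0, f(k, plus(node(k, k), k))), X1 := node(k, f(0, k)), X2 := f(k, k), Y1 := plus(node(k, k), k), A := plus(0, 0) }, so X1 := node(k, f(0, k)).

node(k, f(0, k))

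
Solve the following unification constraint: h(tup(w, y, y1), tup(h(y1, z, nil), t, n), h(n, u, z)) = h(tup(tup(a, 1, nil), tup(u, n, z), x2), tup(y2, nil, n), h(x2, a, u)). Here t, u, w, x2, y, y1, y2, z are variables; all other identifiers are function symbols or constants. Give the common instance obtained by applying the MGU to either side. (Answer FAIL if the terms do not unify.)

Decompose h/3: tup(w, y, y1) = tup(tup(a, 1, nil), tup(u, n, z), x2),  tup(h(y1, z, nil), t, n) = tup(y2, nil, n),  h(n, u, z) = h(x2, a, u).
Decompose tup/3: w = tup(a, 1, nil),  y = tup(u, n, z),  y1 = x2.
Bind w := tup(a, 1, nil); no other remaining equation mentions w.
Bind y := tup(u, n, z); no other remaining equation mentions y.
Bind y1 := x2; substituting into the one remaining equation that mentions y1 gives: tup(h(x2, z, nil), t, n) = tup(y2, nil, n).
Decompose tup/3: h(x2, z, nil) = y2,  t = nil,  n = n.
Bind y2 := h(x2, z, nil); no other remaining equation mentions y2.
Bind t := nil; no other remaining equation mentions t.
Delete trivial equation n = n.
Decompose h/3: n = x2,  u = a,  z = u.
Bind x2 := n; no other remaining equation mentions x2. Substituting into the earlier bindings gives y1 := n, y2 := h(n, z, nil).
Bind u := a; substituting into the remaining equation gives: z = a. Substituting into the earlier binding gives y := tup(a, n, z).
Bind z := a. Substituting into the earlier bindings gives y := tup(a, n, a), y2 := h(n, a, nil).
Applying the MGU to either side gives h(tup(tup(a, 1, nil), tup(a, n, a), n), tup(h(n, a, nil), nil, n), h(n, a, a)).

h(tup(tup(a, 1, nil), tup(a, n, a), n), tup(h(n, a, nil), nil, n), h(n, a, a))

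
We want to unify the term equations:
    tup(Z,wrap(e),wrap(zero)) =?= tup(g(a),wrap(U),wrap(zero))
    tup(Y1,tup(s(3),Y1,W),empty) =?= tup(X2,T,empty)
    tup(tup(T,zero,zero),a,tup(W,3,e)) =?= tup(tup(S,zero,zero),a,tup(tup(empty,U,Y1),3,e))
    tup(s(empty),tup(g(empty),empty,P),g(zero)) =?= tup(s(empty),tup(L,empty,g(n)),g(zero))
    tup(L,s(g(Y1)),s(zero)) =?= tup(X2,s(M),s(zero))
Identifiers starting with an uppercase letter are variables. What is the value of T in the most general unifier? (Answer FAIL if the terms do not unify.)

tup(s(3),g(empty),tup(empty,e,g(empty)))

Decompose tup/3: Z =?= g(a),  wrap(e) =?= wrap(U),  wrap(zero) =?= wrap(zero).
Bind Z := g(a); no other remaining equation mentions Z.
Decompose wrap/1: e =?= U.
Bind U := e; substituting into the one remaining equation that mentions U gives: tup(tup(T,zero,zero),a,tup(W,3,e)) =?= tup(tup(S,zero,zero),a,tup(tup(empty,e,Y1),3,e)).
Delete trivial equation wrap(zero) =?= wrap(zero).
Decompose tup/3: Y1 =?= X2,  tup(s(3),Y1,W) =?= T,  empty =?= empty.
Bind Y1 := X2; substituting into the 3 remaining equations that mention Y1 gives: tup(s(3),X2,W) =?= T,  tup(tup(T,zero,zero),a,tup(W,3,e)) =?= tup(tup(S,zero,zero),a,tup(tup(empty,e,X2),3,e)),  tup(L,s(g(X2)),s(zero)) =?= tup(X2,s(M),s(zero)).
Bind T := tup(s(3),X2,W); substituting into the one remaining equation that mentions T gives: tup(tup(tup(s(3),X2,W),zero,zero),a,tup(W,3,e)) =?= tup(tup(S,zero,zero),a,tup(tup(empty,e,X2),3,e)).
Delete trivial equation empty =?= empty.
Decompose tup/3: tup(tup(s(3),X2,W),zero,zero) =?= tup(S,zero,zero),  a =?= a,  tup(W,3,e) =?= tup(tup(empty,e,X2),3,e).
Decompose tup/3: tup(s(3),X2,W) =?= S,  zero =?= zero,  zero =?= zero.
Bind S := tup(s(3),X2,W); no other remaining equation mentions S.
Delete trivial equation zero =?= zero.
Delete trivial equation zero =?= zero.
Delete trivial equation a =?= a.
Decompose tup/3: W =?= tup(empty,e,X2),  3 =?= 3,  e =?= e.
Bind W := tup(empty,e,X2); no other remaining equation mentions W. Substituting into the earlier bindings gives T := tup(s(3),X2,tup(empty,e,X2)), S := tup(s(3),X2,tup(empty,e,X2)).
Delete trivial equation 3 =?= 3.
Delete trivial equation e =?= e.
Decompose tup/3: s(empty) =?= s(empty),  tup(g(empty),empty,P) =?= tup(L,empty,g(n)),  g(zero) =?= g(zero).
Delete trivial equation s(empty) =?= s(empty).
Decompose tup/3: g(empty) =?= L,  empty =?= empty,  P =?= g(n).
Bind L := g(empty); substituting into the one remaining equation that mentions L gives: tup(g(empty),s(g(X2)),s(zero)) =?= tup(X2,s(M),s(zero)).
Delete trivial equation empty =?= empty.
Bind P := g(n); no other remaining equation mentions P.
Delete trivial equation g(zero) =?= g(zero).
Decompose tup/3: g(empty) =?= X2,  s(g(X2)) =?= s(M),  s(zero) =?= s(zero).
Bind X2 := g(empty); substituting into the one remaining equation that mentions X2 gives: s(g(g(empty))) =?= s(M). Substituting into the earlier bindings gives Y1 := g(empty), T := tup(s(3),g(empty),tup(empty,e,g(empty))), S := tup(s(3),g(empty),tup(empty,e,g(empty))), W := tup(empty,e,g(empty)).
Decompose s/1: g(g(empty)) =?= M.
Bind M := g(g(empty)); no other remaining equation mentions M.
Delete trivial equation s(zero) =?= s(zero).
MGU = { Z -> g(a), U -> e, Y1 -> g(empty), T -> tup(s(3),g(empty),tup(empty,e,g(empty))), S -> tup(s(3),g(empty),tup(empty,e,g(empty))), W -> tup(empty,e,g(empty)), L -> g(empty), P -> g(n), X2 -> g(empty), M -> g(g(empty)) }, so T -> tup(s(3),g(empty),tup(empty,e,g(empty))).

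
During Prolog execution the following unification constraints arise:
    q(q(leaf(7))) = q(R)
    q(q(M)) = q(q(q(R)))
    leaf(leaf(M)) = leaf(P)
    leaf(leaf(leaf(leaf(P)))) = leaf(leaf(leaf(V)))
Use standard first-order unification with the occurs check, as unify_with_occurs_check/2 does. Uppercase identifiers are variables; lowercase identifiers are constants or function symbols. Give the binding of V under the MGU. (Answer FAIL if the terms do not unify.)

leaf(leaf(q(q(leaf(7)))))

Decompose q/1: q(leaf(7)) = R.
Bind R := q(leaf(7)); substituting into the one remaining equation that mentions R gives: q(q(M)) = q(q(q(q(leaf(7))))).
Decompose q/1: q(M) = q(q(q(leaf(7)))).
Decompose q/1: M = q(q(leaf(7))).
Bind M := q(q(leaf(7))); substituting into the one remaining equation that mentions M gives: leaf(leaf(q(q(leaf(7))))) = leaf(P).
Decompose leaf/1: leaf(q(q(leaf(7)))) = P.
Bind P := leaf(q(q(leaf(7)))); substituting into the remaining equation gives: leaf(leaf(leaf(leaf(leaf(q(q(leaf(7)))))))) = leaf(leaf(leaf(V))).
Decompose leaf/1: leaf(leaf(leaf(leaf(q(q(leaf(7))))))) = leaf(leaf(V)).
Decompose leaf/1: leaf(leaf(leaf(q(q(leaf(7)))))) = leaf(V).
Decompose leaf/1: leaf(leaf(q(q(leaf(7))))) = V.
Bind V := leaf(leaf(q(q(leaf(7))))).
MGU = { R ↦ q(leaf(7)), M ↦ q(q(leaf(7))), P ↦ leaf(q(q(leaf(7)))), V ↦ leaf(leaf(q(q(leaf(7))))) }, so V ↦ leaf(leaf(q(q(leaf(7))))).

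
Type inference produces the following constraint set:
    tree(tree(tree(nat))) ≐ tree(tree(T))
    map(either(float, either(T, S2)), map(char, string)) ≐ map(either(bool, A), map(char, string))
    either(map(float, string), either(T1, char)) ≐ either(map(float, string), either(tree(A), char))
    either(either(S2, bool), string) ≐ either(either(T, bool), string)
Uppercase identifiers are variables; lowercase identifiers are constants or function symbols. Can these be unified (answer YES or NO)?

Decompose tree/1: tree(tree(nat)) ≐ tree(T).
Decompose tree/1: tree(nat) ≐ T.
Bind T := tree(nat); substituting into the 2 remaining equations that mention T gives: map(either(float, either(tree(nat), S2)), map(char, string)) ≐ map(either(bool, A), map(char, string)),  either(either(S2, bool), string) ≐ either(either(tree(nat), bool), string).
Decompose map/2: either(float, either(tree(nat), S2)) ≐ either(bool, A),  map(char, string) ≐ map(char, string).
Decompose either/2: float ≐ bool,  either(tree(nat), S2) ≐ A.
Clash: constants float and bool differ; no unifier exists.

NO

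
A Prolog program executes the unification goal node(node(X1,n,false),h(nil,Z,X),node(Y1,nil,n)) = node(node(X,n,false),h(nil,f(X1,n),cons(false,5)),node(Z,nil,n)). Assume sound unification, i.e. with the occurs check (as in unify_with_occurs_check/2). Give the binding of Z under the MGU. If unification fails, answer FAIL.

Decompose node/3: node(X1,n,false) = node(X,n,false),  h(nil,Z,X) = h(nil,f(X1,n),cons(false,5)),  node(Y1,nil,n) = node(Z,nil,n).
Decompose node/3: X1 = X,  n = n,  false = false.
Bind X1 := X; substituting into the one remaining equation that mentions X1 gives: h(nil,Z,X) = h(nil,f(X,n),cons(false,5)).
Delete trivial equation n = n.
Delete trivial equation false = false.
Decompose h/3: nil = nil,  Z = f(X,n),  X = cons(false,5).
Delete trivial equation nil = nil.
Bind Z := f(X,n); substituting into the one remaining equation that mentions Z gives: node(Y1,nil,n) = node(f(X,n),nil,n).
Bind X := cons(false,5); substituting into the remaining equation gives: node(Y1,nil,n) = node(f(cons(false,5),n),nil,n). Substituting into the earlier bindings gives X1 := cons(false,5), Z := f(cons(false,5),n).
Decompose node/3: Y1 = f(cons(false,5),n),  nil = nil,  n = n.
Bind Y1 := f(cons(false,5),n); no other remaining equation mentions Y1.
Delete trivial equation nil = nil.
Delete trivial equation n = n.
MGU = { X1 -> cons(false,5), Z -> f(cons(false,5),n), X -> cons(false,5), Y1 -> f(cons(false,5),n) }, so Z -> f(cons(false,5),n).

f(cons(false,5),n)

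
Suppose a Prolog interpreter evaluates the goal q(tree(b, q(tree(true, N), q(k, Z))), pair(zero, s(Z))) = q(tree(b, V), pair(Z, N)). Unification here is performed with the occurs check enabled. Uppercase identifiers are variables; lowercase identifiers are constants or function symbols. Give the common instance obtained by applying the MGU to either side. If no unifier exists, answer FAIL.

Decompose q/2: tree(b, q(tree(true, N), q(k, Z))) = tree(b, V),  pair(zero, s(Z)) = pair(Z, N).
Decompose tree/2: b = b,  q(tree(true, N), q(k, Z)) = V.
Delete trivial equation b = b.
Bind V := q(tree(true, N), q(k, Z)); no other remaining equation mentions V.
Decompose pair/2: zero = Z,  s(Z) = N.
Bind Z := zero; substituting into the remaining equation gives: s(zero) = N. Substituting into the earlier binding gives V := q(tree(true, N), q(k, zero)).
Bind N := s(zero). Substituting into the earlier binding gives V := q(tree(true, s(zero)), q(k, zero)).
Applying the MGU to either side gives q(tree(b, q(tree(true, s(zero)), q(k, zero))), pair(zero, s(zero))).

q(tree(b, q(tree(true, s(zero)), q(k, zero))), pair(zero, s(zero)))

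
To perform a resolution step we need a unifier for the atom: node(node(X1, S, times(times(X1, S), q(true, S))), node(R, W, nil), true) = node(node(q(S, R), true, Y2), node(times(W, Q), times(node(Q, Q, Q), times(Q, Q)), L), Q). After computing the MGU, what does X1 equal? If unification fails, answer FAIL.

q(true, times(times(node(true, true, true), times(true, true)), true))

Decompose node/3: node(X1, S, times(times(X1, S), q(true, S))) = node(q(S, R), true, Y2),  node(R, W, nil) = node(times(W, Q), times(node(Q, Q, Q), times(Q, Q)), L),  true = Q.
Decompose node/3: X1 = q(S, R),  S = true,  times(times(X1, S), q(true, S)) = Y2.
Bind X1 := q(S, R); substituting into the one remaining equation that mentions X1 gives: times(times(q(S, R), S), q(true, S)) = Y2.
Bind S := true; substituting into the one remaining equation that mentions S gives: times(times(q(true, R), true), q(true, true)) = Y2. Substituting into the earlier binding gives X1 := q(true, R).
Bind Y2 := times(times(q(true, R), true), q(true, true)); no other remaining equation mentions Y2.
Decompose node/3: R = times(W, Q),  W = times(node(Q, Q, Q), times(Q, Q)),  nil = L.
Bind R := times(W, Q); no other remaining equation mentions R. Substituting into the earlier bindings gives X1 := q(true, times(W, Q)), Y2 := times(times(q(true, times(W, Q)), true), q(true, true)).
Bind W := times(node(Q, Q, Q), times(Q, Q)); no other remaining equation mentions W. Substituting into the earlier bindings gives X1 := q(true, times(times(node(Q, Q, Q), times(Q, Q)), Q)), Y2 := times(times(q(true, times(times(node(Q, Q, Q), times(Q, Q)), Q)), true), q(true, true)), R := times(times(node(Q, Q, Q), times(Q, Q)), Q).
Bind L := nil; no other remaining equation mentions L.
Bind Q := true. Substituting into the earlier bindings gives X1 := q(true, times(times(node(true, true, true), times(true, true)), true)), Y2 := times(times(q(true, times(times(node(true, true, true), times(true, true)), true)), true), q(true, true)), R := times(times(node(true, true, true), times(true, true)), true), W := times(node(true, true, true), times(true, true)).
MGU = { X1 ↦ q(true, times(times(node(true, true, true), times(true, true)), true)), S ↦ true, Y2 ↦ times(times(q(true, times(times(node(true, true, true), times(true, true)), true)), true), q(true, true)), R ↦ times(times(node(true, true, true), times(true, true)), true), W ↦ times(node(true, true, true), times(true, true)), L ↦ nil, Q ↦ true }, so X1 ↦ q(true, times(times(node(true, true, true), times(true, true)), true)).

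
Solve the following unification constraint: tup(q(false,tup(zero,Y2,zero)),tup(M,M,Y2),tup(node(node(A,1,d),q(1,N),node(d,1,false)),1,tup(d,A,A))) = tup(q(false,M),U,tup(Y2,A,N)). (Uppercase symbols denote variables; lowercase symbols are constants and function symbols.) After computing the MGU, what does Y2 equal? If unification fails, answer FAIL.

node(node(1,1,d),q(1,tup(d,1,1)),node(d,1,false))

Decompose tup/3: q(false,tup(zero,Y2,zero)) = q(false,M),  tup(M,M,Y2) = U,  tup(node(node(A,1,d),q(1,N),node(d,1,false)),1,tup(d,A,A)) = tup(Y2,A,N).
Decompose q/2: false = false,  tup(zero,Y2,zero) = M.
Delete trivial equation false = false.
Bind M := tup(zero,Y2,zero); substituting into the one remaining equation that mentions M gives: tup(tup(zero,Y2,zero),tup(zero,Y2,zero),Y2) = U.
Bind U := tup(tup(zero,Y2,zero),tup(zero,Y2,zero),Y2); no other remaining equation mentions U.
Decompose tup/3: node(node(A,1,d),q(1,N),node(d,1,false)) = Y2,  1 = A,  tup(d,A,A) = N.
Bind Y2 := node(node(A,1,d),q(1,N),node(d,1,false)); no other remaining equation mentions Y2. Substituting into the earlier bindings gives M := tup(zero,node(node(A,1,d),q(1,N),node(d,1,false)),zero), U := tup(tup(zero,node(node(A,1,d),q(1,N),node(d,1,false)),zero),tup(zero,node(node(A,1,d),q(1,N),node(d,1,false)),zero),node(node(A,1,d),q(1,N),node(d,1,false))).
Bind A := 1; substituting into the remaining equation gives: tup(d,1,1) = N. Substituting into the earlier bindings gives M := tup(zero,node(node(1,1,d),q(1,N),node(d,1,false)),zero), U := tup(tup(zero,node(node(1,1,d),q(1,N),node(d,1,false)),zero),tup(zero,node(node(1,1,d),q(1,N),node(d,1,false)),zero),node(node(1,1,d),q(1,N),node(d,1,false))), Y2 := node(node(1,1,d),q(1,N),node(d,1,false)).
Bind N := tup(d,1,1). Substituting into the earlier bindings gives M := tup(zero,node(node(1,1,d),q(1,tup(d,1,1)),node(d,1,false)),zero), U := tup(tup(zero,node(node(1,1,d),q(1,tup(d,1,1)),node(d,1,false)),zero),tup(zero,node(node(1,1,d),q(1,tup(d,1,1)),node(d,1,false)),zero),node(node(1,1,d),q(1,tup(d,1,1)),node(d,1,false))), Y2 := node(node(1,1,d),q(1,tup(d,1,1)),node(d,1,false)).
MGU = { M := tup(zero,node(node(1,1,d),q(1,tup(d,1,1)),node(d,1,false)),zero), U := tup(tup(zero,node(node(1,1,d),q(1,tup(d,1,1)),node(d,1,false)),zero),tup(zero,node(node(1,1,d),q(1,tup(d,1,1)),node(d,1,false)),zero),node(node(1,1,d),q(1,tup(d,1,1)),node(d,1,false))), Y2 := node(node(1,1,d),q(1,tup(d,1,1)),node(d,1,false)), A := 1, N := tup(d,1,1) }, so Y2 := node(node(1,1,d),q(1,tup(d,1,1)),node(d,1,false)).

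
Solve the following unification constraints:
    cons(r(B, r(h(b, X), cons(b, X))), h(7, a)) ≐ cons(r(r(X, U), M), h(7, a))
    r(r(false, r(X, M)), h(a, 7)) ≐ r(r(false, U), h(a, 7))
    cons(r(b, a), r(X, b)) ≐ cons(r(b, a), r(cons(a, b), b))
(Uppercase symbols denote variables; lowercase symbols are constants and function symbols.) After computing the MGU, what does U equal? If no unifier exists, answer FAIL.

Decompose cons/2: r(B, r(h(b, X), cons(b, X))) ≐ r(r(X, U), M),  h(7, a) ≐ h(7, a).
Decompose r/2: B ≐ r(X, U),  r(h(b, X), cons(b, X)) ≐ M.
Bind B := r(X, U); no other remaining equation mentions B.
Bind M := r(h(b, X), cons(b, X)); substituting into the one remaining equation that mentions M gives: r(r(false, r(X, r(h(b, X), cons(b, X)))), h(a, 7)) ≐ r(r(false, U), h(a, 7)).
Delete trivial equation h(7, a) ≐ h(7, a).
Decompose r/2: r(false, r(X, r(h(b, X), cons(b, X)))) ≐ r(false, U),  h(a, 7) ≐ h(a, 7).
Decompose r/2: false ≐ false,  r(X, r(h(b, X), cons(b, X))) ≐ U.
Delete trivial equation false ≐ false.
Bind U := r(X, r(h(b, X), cons(b, X))); no other remaining equation mentions U. Substituting into the earlier binding gives B := r(X, r(X, r(h(b, X), cons(b, X)))).
Delete trivial equation h(a, 7) ≐ h(a, 7).
Decompose cons/2: r(b, a) ≐ r(b, a),  r(X, b) ≐ r(cons(a, b), b).
Delete trivial equation r(b, a) ≐ r(b, a).
Decompose r/2: X ≐ cons(a, b),  b ≐ b.
Bind X := cons(a, b); no other remaining equation mentions X. Substituting into the earlier bindings gives B := r(cons(a, b), r(cons(a, b), r(h(b, cons(a, b)), cons(b, cons(a, b))))), M := r(h(b, cons(a, b)), cons(b, cons(a, b))), U := r(cons(a, b), r(h(b, cons(a, b)), cons(b, cons(a, b)))).
Delete trivial equation b ≐ b.
MGU = { B ↦ r(cons(a, b), r(cons(a, b), r(h(b, cons(a, b)), cons(b, cons(a, b))))), M ↦ r(h(b, cons(a, b)), cons(b, cons(a, b))), U ↦ r(cons(a, b), r(h(b, cons(a, b)), cons(b, cons(a, b)))), X ↦ cons(a, b) }, so U ↦ r(cons(a, b), r(h(b, cons(a, b)), cons(b, cons(a, b)))).

r(cons(a, b), r(h(b, cons(a, b)), cons(b, cons(a, b))))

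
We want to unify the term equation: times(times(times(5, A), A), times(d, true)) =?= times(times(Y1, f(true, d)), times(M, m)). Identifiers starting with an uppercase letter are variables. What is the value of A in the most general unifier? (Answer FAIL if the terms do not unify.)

FAIL

Decompose times/2: times(times(5, A), A) =?= times(Y1, f(true, d)),  times(d, true) =?= times(M, m).
Decompose times/2: times(5, A) =?= Y1,  A =?= f(true, d).
Bind Y1 := times(5, A); no other remaining equation mentions Y1.
Bind A := f(true, d); no other remaining equation mentions A. Substituting into the earlier binding gives Y1 := times(5, f(true, d)).
Decompose times/2: d =?= M,  true =?= m.
Bind M := d; no other remaining equation mentions M.
Clash: constants true and m differ; no unifier exists.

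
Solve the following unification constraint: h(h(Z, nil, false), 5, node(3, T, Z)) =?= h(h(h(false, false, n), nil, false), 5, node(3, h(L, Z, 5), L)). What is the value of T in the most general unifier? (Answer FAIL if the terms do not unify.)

Decompose h/3: h(Z, nil, false) =?= h(h(false, false, n), nil, false),  5 =?= 5,  node(3, T, Z) =?= node(3, h(L, Z, 5), L).
Decompose h/3: Z =?= h(false, false, n),  nil =?= nil,  false =?= false.
Bind Z := h(false, false, n); substituting into the one remaining equation that mentions Z gives: node(3, T, h(false, false, n)) =?= node(3, h(L, h(false, false, n), 5), L).
Delete trivial equation nil =?= nil.
Delete trivial equation false =?= false.
Delete trivial equation 5 =?= 5.
Decompose node/3: 3 =?= 3,  T =?= h(L, h(false, false, n), 5),  h(false, false, n) =?= L.
Delete trivial equation 3 =?= 3.
Bind T := h(L, h(false, false, n), 5); no other remaining equation mentions T.
Bind L := h(false, false, n). Substituting into the earlier binding gives T := h(h(false, false, n), h(false, false, n), 5).
MGU = { Z := h(false, false, n), T := h(h(false, false, n), h(false, false, n), 5), L := h(false, false, n) }, so T := h(h(false, false, n), h(false, false, n), 5).

h(h(false, false, n), h(false, false, n), 5)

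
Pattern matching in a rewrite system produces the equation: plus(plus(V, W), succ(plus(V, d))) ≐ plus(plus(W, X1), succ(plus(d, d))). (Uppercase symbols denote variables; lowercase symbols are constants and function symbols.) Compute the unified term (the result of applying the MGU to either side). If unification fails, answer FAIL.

plus(plus(d, d), succ(plus(d, d)))

Decompose plus/2: plus(V, W) ≐ plus(W, X1),  succ(plus(V, d)) ≐ succ(plus(d, d)).
Decompose plus/2: V ≐ W,  W ≐ X1.
Bind V := W; substituting into the one remaining equation that mentions V gives: succ(plus(W, d)) ≐ succ(plus(d, d)).
Bind W := X1; substituting into the remaining equation gives: succ(plus(X1, d)) ≐ succ(plus(d, d)). Substituting into the earlier binding gives V := X1.
Decompose succ/1: plus(X1, d) ≐ plus(d, d).
Decompose plus/2: X1 ≐ d,  d ≐ d.
Bind X1 := d; no other remaining equation mentions X1. Substituting into the earlier bindings gives V := d, W := d.
Delete trivial equation d ≐ d.
Applying the MGU to either side gives plus(plus(d, d), succ(plus(d, d))).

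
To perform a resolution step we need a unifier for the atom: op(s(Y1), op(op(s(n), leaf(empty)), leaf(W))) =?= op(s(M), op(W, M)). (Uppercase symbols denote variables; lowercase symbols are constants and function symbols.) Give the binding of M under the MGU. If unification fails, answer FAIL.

Decompose op/2: s(Y1) =?= s(M),  op(op(s(n), leaf(empty)), leaf(W)) =?= op(W, M).
Decompose s/1: Y1 =?= M.
Bind Y1 := M; no other remaining equation mentions Y1.
Decompose op/2: op(s(n), leaf(empty)) =?= W,  leaf(W) =?= M.
Bind W := op(s(n), leaf(empty)); substituting into the remaining equation gives: leaf(op(s(n), leaf(empty))) =?= M.
Bind M := leaf(op(s(n), leaf(empty))). Substituting into the earlier binding gives Y1 := leaf(op(s(n), leaf(empty))).
MGU = { Y1 -> leaf(op(s(n), leaf(empty))), W -> op(s(n), leaf(empty)), M -> leaf(op(s(n), leaf(empty))) }, so M -> leaf(op(s(n), leaf(empty))).

leaf(op(s(n), leaf(empty)))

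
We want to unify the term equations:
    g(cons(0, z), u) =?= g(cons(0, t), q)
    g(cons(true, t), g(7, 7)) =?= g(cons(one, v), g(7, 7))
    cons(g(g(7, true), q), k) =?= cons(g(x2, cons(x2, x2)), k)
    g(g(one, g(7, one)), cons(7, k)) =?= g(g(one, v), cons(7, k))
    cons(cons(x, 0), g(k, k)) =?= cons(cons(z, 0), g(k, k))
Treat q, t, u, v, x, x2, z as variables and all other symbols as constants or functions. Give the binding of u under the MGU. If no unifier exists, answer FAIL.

FAIL

Decompose g/2: cons(0, z) =?= cons(0, t),  u =?= q.
Decompose cons/2: 0 =?= 0,  z =?= t.
Delete trivial equation 0 =?= 0.
Bind z := t; substituting into the one remaining equation that mentions z gives: cons(cons(x, 0), g(k, k)) =?= cons(cons(t, 0), g(k, k)).
Bind u := q; no other remaining equation mentions u.
Decompose g/2: cons(true, t) =?= cons(one, v),  g(7, 7) =?= g(7, 7).
Decompose cons/2: true =?= one,  t =?= v.
Clash: constants true and one differ; no unifier exists.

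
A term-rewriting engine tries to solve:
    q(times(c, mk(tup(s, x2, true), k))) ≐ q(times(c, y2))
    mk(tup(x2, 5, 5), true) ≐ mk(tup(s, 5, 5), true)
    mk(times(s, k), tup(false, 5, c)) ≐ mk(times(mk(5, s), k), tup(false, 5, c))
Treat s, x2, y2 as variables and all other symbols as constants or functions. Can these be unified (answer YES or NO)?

NO

Decompose q/1: times(c, mk(tup(s, x2, true), k)) ≐ times(c, y2).
Decompose times/2: c ≐ c,  mk(tup(s, x2, true), k) ≐ y2.
Delete trivial equation c ≐ c.
Bind y2 := mk(tup(s, x2, true), k); no other remaining equation mentions y2.
Decompose mk/2: tup(x2, 5, 5) ≐ tup(s, 5, 5),  true ≐ true.
Decompose tup/3: x2 ≐ s,  5 ≐ 5,  5 ≐ 5.
Bind x2 := s; no other remaining equation mentions x2. Substituting into the earlier binding gives y2 := mk(tup(s, s, true), k).
Delete trivial equation 5 ≐ 5.
Delete trivial equation 5 ≐ 5.
Delete trivial equation true ≐ true.
Decompose mk/2: times(s, k) ≐ times(mk(5, s), k),  tup(false, 5, c) ≐ tup(false, 5, c).
Decompose times/2: s ≐ mk(5, s),  k ≐ k.
Occurs check fails: s occurs in mk(5, s); the equation s ≐ mk(5, s) has no finite solution.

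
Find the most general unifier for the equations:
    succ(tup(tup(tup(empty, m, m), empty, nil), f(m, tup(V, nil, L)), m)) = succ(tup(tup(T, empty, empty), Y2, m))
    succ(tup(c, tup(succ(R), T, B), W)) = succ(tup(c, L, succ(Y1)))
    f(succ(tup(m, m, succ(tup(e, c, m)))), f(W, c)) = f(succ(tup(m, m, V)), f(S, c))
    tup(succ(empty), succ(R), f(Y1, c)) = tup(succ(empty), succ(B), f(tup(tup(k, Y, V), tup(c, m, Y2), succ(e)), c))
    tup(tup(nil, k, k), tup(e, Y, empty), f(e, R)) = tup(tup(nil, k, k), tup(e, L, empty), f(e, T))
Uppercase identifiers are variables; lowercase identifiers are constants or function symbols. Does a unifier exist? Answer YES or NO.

Decompose succ/1: tup(tup(tup(empty, m, m), empty, nil), f(m, tup(V, nil, L)), m) = tup(tup(T, empty, empty), Y2, m).
Decompose tup/3: tup(tup(empty, m, m), empty, nil) = tup(T, empty, empty),  f(m, tup(V, nil, L)) = Y2,  m = m.
Decompose tup/3: tup(empty, m, m) = T,  empty = empty,  nil = empty.
Bind T := tup(empty, m, m); substituting into the 2 remaining equations that mention T gives: succ(tup(c, tup(succ(R), tup(empty, m, m), B), W)) = succ(tup(c, L, succ(Y1))),  tup(tup(nil, k, k), tup(e, Y, empty), f(e, R)) = tup(tup(nil, k, k), tup(e, L, empty), f(e, tup(empty, m, m))).
Delete trivial equation empty = empty.
Clash: constants nil and empty differ; no unifier exists.

NO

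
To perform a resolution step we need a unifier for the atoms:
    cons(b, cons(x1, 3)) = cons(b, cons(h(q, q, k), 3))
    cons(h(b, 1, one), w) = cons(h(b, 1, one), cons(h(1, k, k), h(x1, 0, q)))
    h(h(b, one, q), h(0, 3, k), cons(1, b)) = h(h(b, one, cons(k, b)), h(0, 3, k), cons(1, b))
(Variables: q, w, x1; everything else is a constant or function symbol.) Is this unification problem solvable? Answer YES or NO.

YES

Decompose cons/2: b = b,  cons(x1, 3) = cons(h(q, q, k), 3).
Delete trivial equation b = b.
Decompose cons/2: x1 = h(q, q, k),  3 = 3.
Bind x1 := h(q, q, k); substituting into the one remaining equation that mentions x1 gives: cons(h(b, 1, one), w) = cons(h(b, 1, one), cons(h(1, k, k), h(h(q, q, k), 0, q))).
Delete trivial equation 3 = 3.
Decompose cons/2: h(b, 1, one) = h(b, 1, one),  w = cons(h(1, k, k), h(h(q, q, k), 0, q)).
Delete trivial equation h(b, 1, one) = h(b, 1, one).
Bind w := cons(h(1, k, k), h(h(q, q, k), 0, q)); no other remaining equation mentions w.
Decompose h/3: h(b, one, q) = h(b, one, cons(k, b)),  h(0, 3, k) = h(0, 3, k),  cons(1, b) = cons(1, b).
Decompose h/3: b = b,  one = one,  q = cons(k, b).
Delete trivial equation b = b.
Delete trivial equation one = one.
Bind q := cons(k, b); no other remaining equation mentions q. Substituting into the earlier bindings gives x1 := h(cons(k, b), cons(k, b), k), w := cons(h(1, k, k), h(h(cons(k, b), cons(k, b), k), 0, cons(k, b))).
Delete trivial equation h(0, 3, k) = h(0, 3, k).
Delete trivial equation cons(1, b) = cons(1, b).
No equations remain and no clash or occurs-check failure arose, so a unifier exists.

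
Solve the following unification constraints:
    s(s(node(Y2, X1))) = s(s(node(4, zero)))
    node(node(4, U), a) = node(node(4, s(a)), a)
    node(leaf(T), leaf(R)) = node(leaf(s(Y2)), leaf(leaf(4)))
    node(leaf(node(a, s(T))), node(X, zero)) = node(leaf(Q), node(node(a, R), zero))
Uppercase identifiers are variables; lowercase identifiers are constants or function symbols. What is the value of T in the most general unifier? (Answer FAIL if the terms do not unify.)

Decompose s/1: s(node(Y2, X1)) = s(node(4, zero)).
Decompose s/1: node(Y2, X1) = node(4, zero).
Decompose node/2: Y2 = 4,  X1 = zero.
Bind Y2 := 4; substituting into the one remaining equation that mentions Y2 gives: node(leaf(T), leaf(R)) = node(leaf(s(4)), leaf(leaf(4))).
Bind X1 := zero; no other remaining equation mentions X1.
Decompose node/2: node(4, U) = node(4, s(a)),  a = a.
Decompose node/2: 4 = 4,  U = s(a).
Delete trivial equation 4 = 4.
Bind U := s(a); no other remaining equation mentions U.
Delete trivial equation a = a.
Decompose node/2: leaf(T) = leaf(s(4)),  leaf(R) = leaf(leaf(4)).
Decompose leaf/1: T = s(4).
Bind T := s(4); substituting into the one remaining equation that mentions T gives: node(leaf(node(a, s(s(4)))), node(X, zero)) = node(leaf(Q), node(node(a, R), zero)).
Decompose leaf/1: R = leaf(4).
Bind R := leaf(4); substituting into the remaining equation gives: node(leaf(node(a, s(s(4)))), node(X, zero)) = node(leaf(Q), node(node(a, leaf(4)), zero)).
Decompose node/2: leaf(node(a, s(s(4)))) = leaf(Q),  node(X, zero) = node(node(a, leaf(4)), zero).
Decompose leaf/1: node(a, s(s(4))) = Q.
Bind Q := node(a, s(s(4))); no other remaining equation mentions Q.
Decompose node/2: X = node(a, leaf(4)),  zero = zero.
Bind X := node(a, leaf(4)); no other remaining equation mentions X.
Delete trivial equation zero = zero.
MGU = { Y2 -> 4, X1 -> zero, U -> s(a), T -> s(4), R -> leaf(4), Q -> node(a, s(s(4))), X -> node(a, leaf(4)) }, so T -> s(4).

s(4)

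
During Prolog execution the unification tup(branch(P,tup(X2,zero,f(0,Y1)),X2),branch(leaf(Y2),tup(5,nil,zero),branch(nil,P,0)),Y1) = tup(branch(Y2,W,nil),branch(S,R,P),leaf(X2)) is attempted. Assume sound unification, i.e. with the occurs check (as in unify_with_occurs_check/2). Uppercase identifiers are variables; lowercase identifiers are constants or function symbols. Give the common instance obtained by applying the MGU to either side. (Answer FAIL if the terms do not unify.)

FAIL

Decompose tup/3: branch(P,tup(X2,zero,f(0,Y1)),X2) = branch(Y2,W,nil),  branch(leaf(Y2),tup(5,nil,zero),branch(nil,P,0)) = branch(S,R,P),  Y1 = leaf(X2).
Decompose branch/3: P = Y2,  tup(X2,zero,f(0,Y1)) = W,  X2 = nil.
Bind P := Y2; substituting into the one remaining equation that mentions P gives: branch(leaf(Y2),tup(5,nil,zero),branch(nil,Y2,0)) = branch(S,R,Y2).
Bind W := tup(X2,zero,f(0,Y1)); no other remaining equation mentions W.
Bind X2 := nil; substituting into the one remaining equation that mentions X2 gives: Y1 = leaf(nil). Substituting into the earlier binding gives W := tup(nil,zero,f(0,Y1)).
Decompose branch/3: leaf(Y2) = S,  tup(5,nil,zero) = R,  branch(nil,Y2,0) = Y2.
Bind S := leaf(Y2); no other remaining equation mentions S.
Bind R := tup(5,nil,zero); no other remaining equation mentions R.
Occurs check fails: Y2 occurs in branch(nil,Y2,0); the equation Y2 = branch(nil,Y2,0) has no finite solution.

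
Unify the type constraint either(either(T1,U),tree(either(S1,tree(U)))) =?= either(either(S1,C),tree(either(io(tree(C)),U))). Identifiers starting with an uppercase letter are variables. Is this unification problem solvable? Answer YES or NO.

Decompose either/2: either(T1,U) =?= either(S1,C),  tree(either(S1,tree(U))) =?= tree(either(io(tree(C)),U)).
Decompose either/2: T1 =?= S1,  U =?= C.
Bind T1 := S1; no other remaining equation mentions T1.
Bind U := C; substituting into the remaining equation gives: tree(either(S1,tree(C))) =?= tree(either(io(tree(C)),C)).
Decompose tree/1: either(S1,tree(C)) =?= either(io(tree(C)),C).
Decompose either/2: S1 =?= io(tree(C)),  tree(C) =?= C.
Bind S1 := io(tree(C)); no other remaining equation mentions S1. Substituting into the earlier binding gives T1 := io(tree(C)).
Occurs check fails: C occurs in tree(C); the equation C =?= tree(C) has no finite solution.

NO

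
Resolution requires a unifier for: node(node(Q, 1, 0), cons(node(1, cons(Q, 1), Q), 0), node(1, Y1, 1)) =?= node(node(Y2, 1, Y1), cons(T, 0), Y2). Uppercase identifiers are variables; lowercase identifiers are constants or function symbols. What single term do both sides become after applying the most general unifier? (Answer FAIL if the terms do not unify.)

Decompose node/3: node(Q, 1, 0) =?= node(Y2, 1, Y1),  cons(node(1, cons(Q, 1), Q), 0) =?= cons(T, 0),  node(1, Y1, 1) =?= Y2.
Decompose node/3: Q =?= Y2,  1 =?= 1,  0 =?= Y1.
Bind Q := Y2; substituting into the one remaining equation that mentions Q gives: cons(node(1, cons(Y2, 1), Y2), 0) =?= cons(T, 0).
Delete trivial equation 1 =?= 1.
Bind Y1 := 0; substituting into the one remaining equation that mentions Y1 gives: node(1, 0, 1) =?= Y2.
Decompose cons/2: node(1, cons(Y2, 1), Y2) =?= T,  0 =?= 0.
Bind T := node(1, cons(Y2, 1), Y2); no other remaining equation mentions T.
Delete trivial equation 0 =?= 0.
Bind Y2 := node(1, 0, 1). Substituting into the earlier bindings gives Q := node(1, 0, 1), T := node(1, cons(node(1, 0, 1), 1), node(1, 0, 1)).
Applying the MGU to either side gives node(node(node(1, 0, 1), 1, 0), cons(node(1, cons(node(1, 0, 1), 1), node(1, 0, 1)), 0), node(1, 0, 1)).

node(node(node(1, 0, 1), 1, 0), cons(node(1, cons(node(1, 0, 1), 1), node(1, 0, 1)), 0), node(1, 0, 1))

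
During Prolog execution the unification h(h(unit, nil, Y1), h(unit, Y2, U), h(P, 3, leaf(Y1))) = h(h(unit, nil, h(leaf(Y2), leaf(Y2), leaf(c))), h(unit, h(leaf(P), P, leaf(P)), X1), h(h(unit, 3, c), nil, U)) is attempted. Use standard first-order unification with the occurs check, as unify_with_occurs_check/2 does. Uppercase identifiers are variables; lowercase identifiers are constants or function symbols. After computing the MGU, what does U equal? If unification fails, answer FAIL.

FAIL

Decompose h/3: h(unit, nil, Y1) = h(unit, nil, h(leaf(Y2), leaf(Y2), leaf(c))),  h(unit, Y2, U) = h(unit, h(leaf(P), P, leaf(P)), X1),  h(P, 3, leaf(Y1)) = h(h(unit, 3, c), nil, U).
Decompose h/3: unit = unit,  nil = nil,  Y1 = h(leaf(Y2), leaf(Y2), leaf(c)).
Delete trivial equation unit = unit.
Delete trivial equation nil = nil.
Bind Y1 := h(leaf(Y2), leaf(Y2), leaf(c)); substituting into the one remaining equation that mentions Y1 gives: h(P, 3, leaf(h(leaf(Y2), leaf(Y2), leaf(c)))) = h(h(unit, 3, c), nil, U).
Decompose h/3: unit = unit,  Y2 = h(leaf(P), P, leaf(P)),  U = X1.
Delete trivial equation unit = unit.
Bind Y2 := h(leaf(P), P, leaf(P)); substituting into the one remaining equation that mentions Y2 gives: h(P, 3, leaf(h(leaf(h(leaf(P), P, leaf(P))), leaf(h(leaf(P), P, leaf(P))), leaf(c)))) = h(h(unit, 3, c), nil, U). Substituting into the earlier binding gives Y1 := h(leaf(h(leaf(P), P, leaf(P))), leaf(h(leaf(P), P, leaf(P))), leaf(c)).
Bind U := X1; substituting into the remaining equation gives: h(P, 3, leaf(h(leaf(h(leaf(P), P, leaf(P))), leaf(h(leaf(P), P, leaf(P))), leaf(c)))) = h(h(unit, 3, c), nil, X1).
Decompose h/3: P = h(unit, 3, c),  3 = nil,  leaf(h(leaf(h(leaf(P), P, leaf(P))), leaf(h(leaf(P), P, leaf(P))), leaf(c))) = X1.
Bind P := h(unit, 3, c); substituting into the one remaining equation that mentions P gives: leaf(h(leaf(h(leaf(h(unit, 3, c)), h(unit, 3, c), leaf(h(unit, 3, c)))), leaf(h(leaf(h(unit, 3, c)), h(unit, 3, c), leaf(h(unit, 3, c)))), leaf(c))) = X1. Substituting into the earlier bindings gives Y1 := h(leaf(h(leaf(h(unit, 3, c)), h(unit, 3, c), leaf(h(unit, 3, c)))), leaf(h(leaf(h(unit, 3, c)), h(unit, 3, c), leaf(h(unit, 3, c)))), leaf(c)), Y2 := h(leaf(h(unit, 3, c)), h(unit, 3, c), leaf(h(unit, 3, c))).
Clash: constants 3 and nil differ; no unifier exists.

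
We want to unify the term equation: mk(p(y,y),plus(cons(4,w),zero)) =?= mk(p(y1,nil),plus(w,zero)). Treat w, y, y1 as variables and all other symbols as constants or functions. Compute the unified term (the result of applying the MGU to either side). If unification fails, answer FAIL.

Decompose mk/2: p(y,y) =?= p(y1,nil),  plus(cons(4,w),zero) =?= plus(w,zero).
Decompose p/2: y =?= y1,  y =?= nil.
Bind y := y1; substituting into the one remaining equation that mentions y gives: y1 =?= nil.
Bind y1 := nil; no other remaining equation mentions y1. Substituting into the earlier binding gives y := nil.
Decompose plus/2: cons(4,w) =?= w,  zero =?= zero.
Occurs check fails: w occurs in cons(4,w); the equation w =?= cons(4,w) has no finite solution.

FAIL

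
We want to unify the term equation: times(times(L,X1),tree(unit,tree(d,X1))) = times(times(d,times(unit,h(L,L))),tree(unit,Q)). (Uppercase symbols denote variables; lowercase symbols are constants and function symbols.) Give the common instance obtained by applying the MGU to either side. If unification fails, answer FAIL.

times(times(d,times(unit,h(d,d))),tree(unit,tree(d,times(unit,h(d,d)))))

Decompose times/2: times(L,X1) = times(d,times(unit,h(L,L))),  tree(unit,tree(d,X1)) = tree(unit,Q).
Decompose times/2: L = d,  X1 = times(unit,h(L,L)).
Bind L := d; substituting into the one remaining equation that mentions L gives: X1 = times(unit,h(d,d)).
Bind X1 := times(unit,h(d,d)); substituting into the remaining equation gives: tree(unit,tree(d,times(unit,h(d,d)))) = tree(unit,Q).
Decompose tree/2: unit = unit,  tree(d,times(unit,h(d,d))) = Q.
Delete trivial equation unit = unit.
Bind Q := tree(d,times(unit,h(d,d))).
Applying the MGU to either side gives times(times(d,times(unit,h(d,d))),tree(unit,tree(d,times(unit,h(d,d))))).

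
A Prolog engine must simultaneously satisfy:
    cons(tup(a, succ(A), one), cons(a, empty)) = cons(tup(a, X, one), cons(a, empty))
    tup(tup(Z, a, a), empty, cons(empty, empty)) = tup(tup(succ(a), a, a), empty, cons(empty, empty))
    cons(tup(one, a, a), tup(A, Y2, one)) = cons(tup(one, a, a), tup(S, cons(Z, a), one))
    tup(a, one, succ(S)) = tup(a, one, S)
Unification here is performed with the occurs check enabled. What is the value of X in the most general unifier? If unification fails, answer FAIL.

Decompose cons/2: tup(a, succ(A), one) = tup(a, X, one),  cons(a, empty) = cons(a, empty).
Decompose tup/3: a = a,  succ(A) = X,  one = one.
Delete trivial equation a = a.
Bind X := succ(A); no other remaining equation mentions X.
Delete trivial equation one = one.
Delete trivial equation cons(a, empty) = cons(a, empty).
Decompose tup/3: tup(Z, a, a) = tup(succ(a), a, a),  empty = empty,  cons(empty, empty) = cons(empty, empty).
Decompose tup/3: Z = succ(a),  a = a,  a = a.
Bind Z := succ(a); substituting into the one remaining equation that mentions Z gives: cons(tup(one, a, a), tup(A, Y2, one)) = cons(tup(one, a, a), tup(S, cons(succ(a), a), one)).
Delete trivial equation a = a.
Delete trivial equation a = a.
Delete trivial equation empty = empty.
Delete trivial equation cons(empty, empty) = cons(empty, empty).
Decompose cons/2: tup(one, a, a) = tup(one, a, a),  tup(A, Y2, one) = tup(S, cons(succ(a), a), one).
Delete trivial equation tup(one, a, a) = tup(one, a, a).
Decompose tup/3: A = S,  Y2 = cons(succ(a), a),  one = one.
Bind A := S; no other remaining equation mentions A. Substituting into the earlier binding gives X := succ(S).
Bind Y2 := cons(succ(a), a); no other remaining equation mentions Y2.
Delete trivial equation one = one.
Decompose tup/3: a = a,  one = one,  succ(S) = S.
Delete trivial equation a = a.
Delete trivial equation one = one.
Occurs check fails: S occurs in succ(S); the equation S = succ(S) has no finite solution.

FAIL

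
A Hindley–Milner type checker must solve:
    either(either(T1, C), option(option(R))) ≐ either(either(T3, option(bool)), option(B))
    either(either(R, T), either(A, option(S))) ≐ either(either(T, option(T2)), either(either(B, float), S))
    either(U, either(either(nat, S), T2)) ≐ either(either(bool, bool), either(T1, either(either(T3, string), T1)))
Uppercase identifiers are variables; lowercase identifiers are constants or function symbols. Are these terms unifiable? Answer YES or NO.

Decompose either/2: either(T1, C) ≐ either(T3, option(bool)),  option(option(R)) ≐ option(B).
Decompose either/2: T1 ≐ T3,  C ≐ option(bool).
Bind T1 := T3; substituting into the one remaining equation that mentions T1 gives: either(U, either(either(nat, S), T2)) ≐ either(either(bool, bool), either(T3, either(either(T3, string), T3))).
Bind C := option(bool); no other remaining equation mentions C.
Decompose option/1: option(R) ≐ B.
Bind B := option(R); substituting into the one remaining equation that mentions B gives: either(either(R, T), either(A, option(S))) ≐ either(either(T, option(T2)), either(either(option(R), float), S)).
Decompose either/2: either(R, T) ≐ either(T, option(T2)),  either(A, option(S)) ≐ either(either(option(R), float), S).
Decompose either/2: R ≐ T,  T ≐ option(T2).
Bind R := T; substituting into the one remaining equation that mentions R gives: either(A, option(S)) ≐ either(either(option(T), float), S). Substituting into the earlier binding gives B := option(T).
Bind T := option(T2); substituting into the one remaining equation that mentions T gives: either(A, option(S)) ≐ either(either(option(option(T2)), float), S). Substituting into the earlier bindings gives B := option(option(T2)), R := option(T2).
Decompose either/2: A ≐ either(option(option(T2)), float),  option(S) ≐ S.
Bind A := either(option(option(T2)), float); no other remaining equation mentions A.
Occurs check fails: S occurs in option(S); the equation S ≐ option(S) has no finite solution.

NO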